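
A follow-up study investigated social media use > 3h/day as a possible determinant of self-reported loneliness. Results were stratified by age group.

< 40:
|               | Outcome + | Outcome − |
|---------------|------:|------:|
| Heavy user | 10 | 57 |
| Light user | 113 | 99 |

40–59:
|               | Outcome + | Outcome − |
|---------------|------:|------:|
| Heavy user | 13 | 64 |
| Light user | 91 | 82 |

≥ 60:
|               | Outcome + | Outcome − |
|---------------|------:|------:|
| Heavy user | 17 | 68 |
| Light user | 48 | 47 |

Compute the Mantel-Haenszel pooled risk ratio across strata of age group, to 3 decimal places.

0.328

RR_MH = Σ(aᵢ·n₀ᵢ/nᵢ) / Σ(cᵢ·n₁ᵢ/nᵢ), with n₁ᵢ = aᵢ+bᵢ (exposed), n₀ᵢ = cᵢ+dᵢ (unexposed), nᵢ = n₁ᵢ+n₀ᵢ.
Stratum 1 (< 40): n₁ = 67, n₀ = 212, n = 279; a·n₀/n = 10·212/279 = 7.5986; c·n₁/n = 113·67/279 = 27.1362
Stratum 2 (40–59): n₁ = 77, n₀ = 173, n = 250; a·n₀/n = 13·173/250 = 8.9960; c·n₁/n = 91·77/250 = 28.0280
Stratum 3 (≥ 60): n₁ = 85, n₀ = 95, n = 180; a·n₀/n = 17·95/180 = 8.9722; c·n₁/n = 48·85/180 = 22.6667
RR_MH = (7.5986 + 8.9960 + 8.9722) / (27.1362 + 28.0280 + 22.6667) = 25.5668 / 77.8309 = 0.32849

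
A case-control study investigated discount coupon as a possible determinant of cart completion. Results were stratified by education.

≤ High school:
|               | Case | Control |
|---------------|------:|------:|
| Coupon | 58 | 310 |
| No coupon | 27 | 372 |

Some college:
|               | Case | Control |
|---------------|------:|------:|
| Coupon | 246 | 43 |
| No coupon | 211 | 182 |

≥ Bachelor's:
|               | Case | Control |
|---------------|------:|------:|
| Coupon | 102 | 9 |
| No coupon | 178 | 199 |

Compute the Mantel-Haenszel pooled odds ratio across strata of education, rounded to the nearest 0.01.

OR_MH = Σ(aᵢdᵢ/nᵢ) / Σ(bᵢcᵢ/nᵢ), where nᵢ is the stratum total.
Stratum 1 (≤ High school): n = 767; a·d/n = 58·372/767 = 28.1304; b·c/n = 310·27/767 = 10.9126
Stratum 2 (Some college): n = 682; a·d/n = 246·182/682 = 65.6481; b·c/n = 43·211/682 = 13.3035
Stratum 3 (≥ Bachelor's): n = 488; a·d/n = 102·199/488 = 41.5943; b·c/n = 9·178/488 = 3.2828
OR_MH = (28.1304 + 65.6481 + 41.5943) / (10.9126 + 13.3035 + 3.2828) = 135.3727 / 27.4990 = 4.92283

4.92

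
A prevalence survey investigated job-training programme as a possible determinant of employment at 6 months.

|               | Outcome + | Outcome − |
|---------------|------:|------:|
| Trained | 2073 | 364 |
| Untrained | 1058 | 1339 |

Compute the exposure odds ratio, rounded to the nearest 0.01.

7.21

Cells: a = 2073, b = 364, c = 1058, d = 1339.
OR = (a·d)/(b·c) = (2073 × 1339) / (364 × 1058) = 2775747 / 385112 = 7.20764
The odds of employment at 6 months are about 7.21 times as high in the trained group.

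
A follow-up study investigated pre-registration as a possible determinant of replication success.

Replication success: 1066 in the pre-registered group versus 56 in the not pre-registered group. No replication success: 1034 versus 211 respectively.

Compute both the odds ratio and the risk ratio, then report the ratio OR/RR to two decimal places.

1.60

From the description: a = 1066, b = 1034, c = 56, d = 211.
OR = (1066·211)/(1034·56) = 224926/57904 = 3.88446
Risk in exposed = 1066/2100 = 0.50762; risk in unexposed = 56/267 = 0.20974; RR = 2.42026
OR/RR = 3.88446 / 2.42026 = 1.60498
The outcome is not rare, so the OR lies further from 1 than the RR.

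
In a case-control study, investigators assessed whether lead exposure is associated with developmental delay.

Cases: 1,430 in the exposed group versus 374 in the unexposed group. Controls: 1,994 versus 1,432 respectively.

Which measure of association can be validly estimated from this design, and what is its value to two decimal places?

From the description: a = 1430, b = 1994, c = 374, d = 1432.
This is a case-control study: participants were sampled on outcome status, so risks in the source population cannot be estimated directly — relative risk is not valid here. The odds ratio is the appropriate measure.
OR = (a·d)/(b·c) = (1430 × 1432) / (1994 × 374) = 2047760 / 745756 = 2.74588

2.75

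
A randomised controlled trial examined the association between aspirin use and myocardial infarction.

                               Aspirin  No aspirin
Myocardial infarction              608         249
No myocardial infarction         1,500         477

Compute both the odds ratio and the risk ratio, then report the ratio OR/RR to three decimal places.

Reading the table with exposure as columns: a = 608 (Aspirin, case), b = 1500 (Aspirin, non-case), c = 249 (No aspirin, case), d = 477.
OR = (608·477)/(1500·249) = 290016/373500 = 0.77648
Risk in exposed = 608/2108 = 0.28843; risk in unexposed = 249/726 = 0.34298; RR = 0.84095
OR/RR = 0.77648 / 0.84095 = 0.92334
The outcome is not rare, so the OR lies further from 1 than the RR.

0.923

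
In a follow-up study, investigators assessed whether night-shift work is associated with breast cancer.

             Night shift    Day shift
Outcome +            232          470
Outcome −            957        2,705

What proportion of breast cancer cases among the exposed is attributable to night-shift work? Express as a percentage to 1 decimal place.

24.1

Reading the table with exposure as columns: a = 232 (Night shift, case), b = 957 (Night shift, non-case), c = 470 (Day shift, case), d = 2705.
Risk in exposed = 232/1189 = 0.19512; risk in unexposed = 470/3175 = 0.14803.
RR = 0.19512/0.14803 = 1.31811
AR% = (RR − 1)/RR × 100 = (1.31811 − 1)/1.31811 × 100 = 24.1339%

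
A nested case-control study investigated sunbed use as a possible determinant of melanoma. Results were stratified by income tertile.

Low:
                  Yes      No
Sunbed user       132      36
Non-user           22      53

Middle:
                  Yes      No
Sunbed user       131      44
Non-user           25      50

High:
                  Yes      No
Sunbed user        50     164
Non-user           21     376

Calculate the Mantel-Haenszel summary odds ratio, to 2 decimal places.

6.45

OR_MH = Σ(aᵢdᵢ/nᵢ) / Σ(bᵢcᵢ/nᵢ), where nᵢ is the stratum total.
Stratum 1 (Low): n = 243; a·d/n = 132·53/243 = 28.7901; b·c/n = 36·22/243 = 3.2593
Stratum 2 (Middle): n = 250; a·d/n = 131·50/250 = 26.2000; b·c/n = 44·25/250 = 4.4000
Stratum 3 (High): n = 611; a·d/n = 50·376/611 = 30.7692; b·c/n = 164·21/611 = 5.6367
OR_MH = (28.7901 + 26.2000 + 30.7692) / (3.2593 + 4.4000 + 5.6367) = 85.7594 / 13.2959 = 6.45005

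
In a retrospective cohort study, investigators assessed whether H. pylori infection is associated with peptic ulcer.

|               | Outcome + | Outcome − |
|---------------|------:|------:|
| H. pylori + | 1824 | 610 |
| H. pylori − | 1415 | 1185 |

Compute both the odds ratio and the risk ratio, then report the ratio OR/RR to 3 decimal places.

Cells: a = 1824, b = 610, c = 1415, d = 1185.
OR = (1824·1185)/(610·1415) = 2161440/863150 = 2.50413
Risk in exposed = 1824/2434 = 0.74938; risk in unexposed = 1415/2600 = 0.54423; RR = 1.37696
OR/RR = 2.50413 / 1.37696 = 1.81859
The outcome is not rare, so the OR lies further from 1 than the RR.

1.819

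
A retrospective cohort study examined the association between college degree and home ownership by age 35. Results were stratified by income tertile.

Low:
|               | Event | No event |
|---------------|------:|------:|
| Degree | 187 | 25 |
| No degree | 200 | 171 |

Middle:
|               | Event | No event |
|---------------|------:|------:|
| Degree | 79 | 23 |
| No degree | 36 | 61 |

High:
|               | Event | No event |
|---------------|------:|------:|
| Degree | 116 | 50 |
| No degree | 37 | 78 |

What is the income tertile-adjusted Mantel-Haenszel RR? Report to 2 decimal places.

RR_MH = Σ(aᵢ·n₀ᵢ/nᵢ) / Σ(cᵢ·n₁ᵢ/nᵢ), with n₁ᵢ = aᵢ+bᵢ (exposed), n₀ᵢ = cᵢ+dᵢ (unexposed), nᵢ = n₁ᵢ+n₀ᵢ.
Stratum 1 (Low): n₁ = 212, n₀ = 371, n = 583; a·n₀/n = 187·371/583 = 119.0000; c·n₁/n = 200·212/583 = 72.7273
Stratum 2 (Middle): n₁ = 102, n₀ = 97, n = 199; a·n₀/n = 79·97/199 = 38.5075; c·n₁/n = 36·102/199 = 18.4523
Stratum 3 (High): n₁ = 166, n₀ = 115, n = 281; a·n₀/n = 116·115/281 = 47.4733; c·n₁/n = 37·166/281 = 21.8577
RR_MH = (119.0000 + 38.5075 + 47.4733) / (72.7273 + 18.4523 + 21.8577) = 204.9808 / 113.0372 = 1.81339

1.81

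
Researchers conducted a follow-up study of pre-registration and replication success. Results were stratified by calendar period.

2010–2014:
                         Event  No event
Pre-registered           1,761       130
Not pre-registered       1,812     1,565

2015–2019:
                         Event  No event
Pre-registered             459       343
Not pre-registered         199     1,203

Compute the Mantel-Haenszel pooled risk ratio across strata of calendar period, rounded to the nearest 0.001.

1.966

RR_MH = Σ(aᵢ·n₀ᵢ/nᵢ) / Σ(cᵢ·n₁ᵢ/nᵢ), with n₁ᵢ = aᵢ+bᵢ (exposed), n₀ᵢ = cᵢ+dᵢ (unexposed), nᵢ = n₁ᵢ+n₀ᵢ.
Stratum 1 (2010–2014): n₁ = 1891, n₀ = 3377, n = 5268; a·n₀/n = 1761·3377/5268 = 1128.8719; c·n₁/n = 1812·1891/5268 = 650.4351
Stratum 2 (2015–2019): n₁ = 802, n₀ = 1402, n = 2204; a·n₀/n = 459·1402/2204 = 291.9773; c·n₁/n = 199·802/2204 = 72.4129
RR_MH = (1128.8719 + 291.9773) / (650.4351 + 72.4129) = 1420.8492 / 722.8480 = 1.96563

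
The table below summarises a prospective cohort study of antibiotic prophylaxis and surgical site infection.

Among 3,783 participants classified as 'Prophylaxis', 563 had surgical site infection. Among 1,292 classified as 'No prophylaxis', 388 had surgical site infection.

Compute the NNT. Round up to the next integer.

7

Risk in treated group = 563/3783 = 0.14882; risk in control = 388/1292 = 0.30031.
Absolute risk reduction = 0.30031 − 0.14882 = 0.15149
NNT = 1 / ARR = 1 / 0.15149 = 6.601 → round up → 7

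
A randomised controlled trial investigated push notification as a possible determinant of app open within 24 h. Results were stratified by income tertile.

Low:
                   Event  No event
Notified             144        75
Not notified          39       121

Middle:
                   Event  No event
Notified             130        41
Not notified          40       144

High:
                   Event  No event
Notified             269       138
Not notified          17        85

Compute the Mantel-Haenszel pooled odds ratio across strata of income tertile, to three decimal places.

8.475

OR_MH = Σ(aᵢdᵢ/nᵢ) / Σ(bᵢcᵢ/nᵢ), where nᵢ is the stratum total.
Stratum 1 (Low): n = 379; a·d/n = 144·121/379 = 45.9736; b·c/n = 75·39/379 = 7.7177
Stratum 2 (Middle): n = 355; a·d/n = 130·144/355 = 52.7324; b·c/n = 41·40/355 = 4.6197
Stratum 3 (High): n = 509; a·d/n = 269·85/509 = 44.9214; b·c/n = 138·17/509 = 4.6090
OR_MH = (45.9736 + 52.7324 + 44.9214) / (7.7177 + 4.6197 + 4.6090) = 143.6274 / 16.9464 = 8.47538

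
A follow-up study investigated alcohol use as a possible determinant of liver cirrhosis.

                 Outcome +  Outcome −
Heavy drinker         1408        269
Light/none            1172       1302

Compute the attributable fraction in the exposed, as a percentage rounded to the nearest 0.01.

Cells: a = 1408, b = 269, c = 1172, d = 1302.
Risk in exposed = 1408/1677 = 0.83959; risk in unexposed = 1172/2474 = 0.47373.
RR = 0.83959/0.47373 = 1.77232
AR% = (RR − 1)/RR × 100 = (1.77232 − 1)/1.77232 × 100 = 43.5767%

43.58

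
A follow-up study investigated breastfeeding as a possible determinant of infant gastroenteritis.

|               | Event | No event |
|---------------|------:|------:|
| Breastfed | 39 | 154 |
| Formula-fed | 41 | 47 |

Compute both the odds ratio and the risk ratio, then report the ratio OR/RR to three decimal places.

Cells: a = 39, b = 154, c = 41, d = 47.
OR = (39·47)/(154·41) = 1833/6314 = 0.29031
Risk in exposed = 39/193 = 0.20207; risk in unexposed = 41/88 = 0.46591; RR = 0.43372
OR/RR = 0.29031 / 0.43372 = 0.66935
The outcome is not rare, so the OR lies further from 1 than the RR.

0.669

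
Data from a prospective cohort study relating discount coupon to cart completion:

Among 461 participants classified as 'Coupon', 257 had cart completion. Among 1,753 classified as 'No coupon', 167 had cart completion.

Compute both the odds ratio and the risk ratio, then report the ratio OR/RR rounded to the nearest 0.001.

From the description: a = 257, b = 204, c = 167, d = 1586.
OR = (257·1586)/(204·167) = 407602/34068 = 11.96437
Risk in exposed = 257/461 = 0.55748; risk in unexposed = 167/1753 = 0.09527; RR = 5.85191
OR/RR = 11.96437 / 5.85191 = 2.04452
The outcome is not rare, so the OR lies further from 1 than the RR.

2.045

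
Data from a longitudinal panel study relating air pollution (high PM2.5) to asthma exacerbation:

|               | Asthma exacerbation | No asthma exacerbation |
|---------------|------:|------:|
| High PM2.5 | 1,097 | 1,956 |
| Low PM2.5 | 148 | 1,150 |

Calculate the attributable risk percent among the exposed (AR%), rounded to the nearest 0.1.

Cells: a = 1097, b = 1956, c = 148, d = 1150.
Risk in exposed = 1097/3053 = 0.35932; risk in unexposed = 148/1298 = 0.11402.
RR = 0.35932/0.11402 = 3.15132
AR% = (RR − 1)/RR × 100 = (3.15132 − 1)/3.15132 × 100 = 68.2673%

68.3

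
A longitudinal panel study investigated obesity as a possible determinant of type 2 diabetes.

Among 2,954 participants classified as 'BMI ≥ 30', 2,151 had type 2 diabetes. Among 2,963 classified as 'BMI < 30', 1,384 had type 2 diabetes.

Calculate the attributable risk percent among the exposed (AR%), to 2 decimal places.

From the description: a = 2151, b = 803, c = 1384, d = 1579.
Risk in exposed = 2151/2954 = 0.72817; risk in unexposed = 1384/2963 = 0.46709.
RR = 0.72817/0.46709 = 1.55893
AR% = (RR − 1)/RR × 100 = (1.55893 − 1)/1.55893 × 100 = 35.8533%

35.85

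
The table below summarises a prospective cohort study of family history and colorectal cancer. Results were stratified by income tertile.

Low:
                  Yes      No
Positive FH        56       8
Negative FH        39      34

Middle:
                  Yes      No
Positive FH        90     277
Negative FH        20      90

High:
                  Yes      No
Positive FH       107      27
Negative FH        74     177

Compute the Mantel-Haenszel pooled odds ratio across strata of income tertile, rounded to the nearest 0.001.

OR_MH = Σ(aᵢdᵢ/nᵢ) / Σ(bᵢcᵢ/nᵢ), where nᵢ is the stratum total.
Stratum 1 (Low): n = 137; a·d/n = 56·34/137 = 13.8978; b·c/n = 8·39/137 = 2.2774
Stratum 2 (Middle): n = 477; a·d/n = 90·90/477 = 16.9811; b·c/n = 277·20/477 = 11.6143
Stratum 3 (High): n = 385; a·d/n = 107·177/385 = 49.1922; b·c/n = 27·74/385 = 5.1896
OR_MH = (13.8978 + 16.9811 + 49.1922) / (2.2774 + 11.6143 + 5.1896) = 80.0712 / 19.0812 = 4.19633

4.196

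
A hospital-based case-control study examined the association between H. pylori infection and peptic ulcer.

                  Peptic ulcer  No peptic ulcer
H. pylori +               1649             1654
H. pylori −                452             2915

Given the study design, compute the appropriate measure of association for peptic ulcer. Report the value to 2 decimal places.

Cells: a = 1649, b = 1654, c = 452, d = 2915.
This is a hospital-based case-control study: participants were sampled on outcome status, so risks in the source population cannot be estimated directly — relative risk is not valid here. The odds ratio is the appropriate measure.
OR = (a·d)/(b·c) = (1649 × 2915) / (1654 × 452) = 4806835 / 747608 = 6.42962

6.43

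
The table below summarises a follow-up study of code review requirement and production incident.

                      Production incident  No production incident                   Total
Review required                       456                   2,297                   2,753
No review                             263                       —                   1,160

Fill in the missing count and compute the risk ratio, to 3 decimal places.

0.731

The missing cell is in the unexposed row: 1160 − 263 = 897.
So a = 456, b = 2297, c = 263, d = 897.
RR = [a/(a+b)] / [c/(c+d)] = (456/2753) / (263/1160) = 0.16564/0.22672 = 0.73057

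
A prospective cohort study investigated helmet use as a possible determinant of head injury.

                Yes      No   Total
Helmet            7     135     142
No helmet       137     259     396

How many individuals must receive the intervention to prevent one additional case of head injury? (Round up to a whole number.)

4

Risk in treated group = 7/142 = 0.04930; risk in control = 137/396 = 0.34596.
Absolute risk reduction = 0.34596 − 0.04930 = 0.29666
NNT = 1 / ARR = 1 / 0.29666 = 3.371 → round up → 4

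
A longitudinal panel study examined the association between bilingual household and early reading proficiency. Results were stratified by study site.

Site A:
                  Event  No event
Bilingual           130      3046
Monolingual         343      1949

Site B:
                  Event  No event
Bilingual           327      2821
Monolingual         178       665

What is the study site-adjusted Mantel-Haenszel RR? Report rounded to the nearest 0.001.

0.364

RR_MH = Σ(aᵢ·n₀ᵢ/nᵢ) / Σ(cᵢ·n₁ᵢ/nᵢ), with n₁ᵢ = aᵢ+bᵢ (exposed), n₀ᵢ = cᵢ+dᵢ (unexposed), nᵢ = n₁ᵢ+n₀ᵢ.
Stratum 1 (Site A): n₁ = 3176, n₀ = 2292, n = 5468; a·n₀/n = 130·2292/5468 = 54.4916; c·n₁/n = 343·3176/5468 = 199.2260
Stratum 2 (Site B): n₁ = 3148, n₀ = 843, n = 3991; a·n₀/n = 327·843/3991 = 69.0707; c·n₁/n = 178·3148/3991 = 140.4019
RR_MH = (54.4916 + 69.0707) / (199.2260 + 140.4019) = 123.5622 / 339.6279 = 0.36382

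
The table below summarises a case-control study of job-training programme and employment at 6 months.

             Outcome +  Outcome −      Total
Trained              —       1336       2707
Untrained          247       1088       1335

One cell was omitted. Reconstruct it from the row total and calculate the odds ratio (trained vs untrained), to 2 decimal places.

4.52

The missing cell is in the exposed row: 2707 − 1336 = 1371.
So a = 1371, b = 1336, c = 247, d = 1088.
OR = (a·d)/(b·c) = (1371 × 1088) / (1336 × 247) = 1491648 / 329992 = 4.52026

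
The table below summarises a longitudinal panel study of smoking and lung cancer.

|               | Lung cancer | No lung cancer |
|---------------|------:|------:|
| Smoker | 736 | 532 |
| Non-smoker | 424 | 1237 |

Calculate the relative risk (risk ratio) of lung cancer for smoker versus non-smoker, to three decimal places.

2.274

Cells: a = 736, b = 532, c = 424, d = 1237.
Risk in exposed = 736/1268 = 0.58044; risk in unexposed = 424/1661 = 0.25527.
RR = 0.58044 / 0.25527 = 2.27385
The risk among the exposed is 2.27 times that among the unexposed.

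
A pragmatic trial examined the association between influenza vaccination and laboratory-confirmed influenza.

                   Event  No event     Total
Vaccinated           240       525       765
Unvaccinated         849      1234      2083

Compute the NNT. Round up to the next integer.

Risk in treated group = 240/765 = 0.31373; risk in control = 849/2083 = 0.40759.
Absolute risk reduction = 0.40759 − 0.31373 = 0.09386
NNT = 1 / ARR = 1 / 0.09386 = 10.654 → round up → 11

11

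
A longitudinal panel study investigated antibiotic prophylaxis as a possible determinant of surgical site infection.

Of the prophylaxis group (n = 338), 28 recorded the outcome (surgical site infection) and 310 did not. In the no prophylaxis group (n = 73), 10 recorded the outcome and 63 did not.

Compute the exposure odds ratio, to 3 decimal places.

From the description: a = 28, b = 310, c = 10, d = 63.
OR = (a·d)/(b·c) = (28 × 63) / (310 × 10) = 1764 / 3100 = 0.56903
Exposure is associated with lower odds of surgical site infection (OR = 0.57 < 1).

0.569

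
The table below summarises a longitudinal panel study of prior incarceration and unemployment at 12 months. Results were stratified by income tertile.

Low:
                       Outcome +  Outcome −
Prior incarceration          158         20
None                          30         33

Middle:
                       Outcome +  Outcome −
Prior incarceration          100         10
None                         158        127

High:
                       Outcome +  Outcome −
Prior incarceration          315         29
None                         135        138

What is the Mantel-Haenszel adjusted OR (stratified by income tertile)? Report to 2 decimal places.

OR_MH = Σ(aᵢdᵢ/nᵢ) / Σ(bᵢcᵢ/nᵢ), where nᵢ is the stratum total.
Stratum 1 (Low): n = 241; a·d/n = 158·33/241 = 21.6349; b·c/n = 20·30/241 = 2.4896
Stratum 2 (Middle): n = 395; a·d/n = 100·127/395 = 32.1519; b·c/n = 10·158/395 = 4.0000
Stratum 3 (High): n = 617; a·d/n = 315·138/617 = 70.4538; b·c/n = 29·135/617 = 6.3452
OR_MH = (21.6349 + 32.1519 + 70.4538) / (2.4896 + 4.0000 + 6.3452) = 124.2406 / 12.8348 = 9.67994

9.68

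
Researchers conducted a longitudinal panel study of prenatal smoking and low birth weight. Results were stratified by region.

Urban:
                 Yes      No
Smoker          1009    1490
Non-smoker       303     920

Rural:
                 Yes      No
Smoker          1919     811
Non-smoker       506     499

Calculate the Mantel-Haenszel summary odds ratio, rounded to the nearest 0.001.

2.188

OR_MH = Σ(aᵢdᵢ/nᵢ) / Σ(bᵢcᵢ/nᵢ), where nᵢ is the stratum total.
Stratum 1 (Urban): n = 3722; a·d/n = 1009·920/3722 = 249.4035; b·c/n = 1490·303/3722 = 121.2977
Stratum 2 (Rural): n = 3735; a·d/n = 1919·499/3735 = 256.3805; b·c/n = 811·506/3735 = 109.8704
OR_MH = (249.4035 + 256.3805) / (121.2977 + 109.8704) = 505.7840 / 231.1681 = 2.18795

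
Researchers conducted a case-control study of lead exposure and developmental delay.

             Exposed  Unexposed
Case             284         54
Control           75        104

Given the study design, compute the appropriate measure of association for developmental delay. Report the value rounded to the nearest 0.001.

7.293

Reading the table with exposure as columns: a = 284 (Exposed, case), b = 75 (Exposed, non-case), c = 54 (Unexposed, case), d = 104.
This is a case-control study: participants were sampled on outcome status, so risks in the source population cannot be estimated directly — relative risk is not valid here. The odds ratio is the appropriate measure.
OR = (a·d)/(b·c) = (284 × 104) / (75 × 54) = 29536 / 4050 = 7.29284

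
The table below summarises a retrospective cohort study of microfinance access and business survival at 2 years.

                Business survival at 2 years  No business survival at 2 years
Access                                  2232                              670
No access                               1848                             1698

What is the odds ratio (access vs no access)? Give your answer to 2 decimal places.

Cells: a = 2232, b = 670, c = 1848, d = 1698.
OR = (a·d)/(b·c) = (2232 × 1698) / (670 × 1848) = 3789936 / 1238160 = 3.06094
The odds of business survival at 2 years are about 3.06 times as high in the access group.

3.06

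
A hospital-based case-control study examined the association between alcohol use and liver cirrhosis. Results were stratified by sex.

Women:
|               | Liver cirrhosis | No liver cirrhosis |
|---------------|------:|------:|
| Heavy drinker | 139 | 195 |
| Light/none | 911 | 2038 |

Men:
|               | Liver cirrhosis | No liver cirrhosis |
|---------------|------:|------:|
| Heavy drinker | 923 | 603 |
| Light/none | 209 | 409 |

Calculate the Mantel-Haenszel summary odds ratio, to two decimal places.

OR_MH = Σ(aᵢdᵢ/nᵢ) / Σ(bᵢcᵢ/nᵢ), where nᵢ is the stratum total.
Stratum 1 (Women): n = 3283; a·d/n = 139·2038/3283 = 86.2875; b·c/n = 195·911/3283 = 54.1106
Stratum 2 (Men): n = 2144; a·d/n = 923·409/2144 = 176.0760; b·c/n = 603·209/2144 = 58.7812
OR_MH = (86.2875 + 176.0760) / (54.1106 + 58.7812) = 262.3636 / 112.8918 = 2.32403

2.32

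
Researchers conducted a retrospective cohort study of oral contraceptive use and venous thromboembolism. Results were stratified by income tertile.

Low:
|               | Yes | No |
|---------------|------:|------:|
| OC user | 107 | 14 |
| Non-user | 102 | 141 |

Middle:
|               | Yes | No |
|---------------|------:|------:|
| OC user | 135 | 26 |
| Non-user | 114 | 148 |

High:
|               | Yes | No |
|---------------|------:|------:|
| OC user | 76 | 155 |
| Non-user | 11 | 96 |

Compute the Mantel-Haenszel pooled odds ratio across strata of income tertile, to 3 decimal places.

6.903

OR_MH = Σ(aᵢdᵢ/nᵢ) / Σ(bᵢcᵢ/nᵢ), where nᵢ is the stratum total.
Stratum 1 (Low): n = 364; a·d/n = 107·141/364 = 41.4478; b·c/n = 14·102/364 = 3.9231
Stratum 2 (Middle): n = 423; a·d/n = 135·148/423 = 47.2340; b·c/n = 26·114/423 = 7.0071
Stratum 3 (High): n = 338; a·d/n = 76·96/338 = 21.5858; b·c/n = 155·11/338 = 5.0444
OR_MH = (41.4478 + 47.2340 + 21.5858) / (3.9231 + 7.0071 + 5.0444) = 110.2676 / 15.9745 = 6.90271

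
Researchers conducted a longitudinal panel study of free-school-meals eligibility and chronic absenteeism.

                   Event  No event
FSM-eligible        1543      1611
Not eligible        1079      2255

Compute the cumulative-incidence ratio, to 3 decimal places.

1.512

Cells: a = 1543, b = 1611, c = 1079, d = 2255.
Risk in exposed = 1543/3154 = 0.48922; risk in unexposed = 1079/3334 = 0.32364.
RR = 0.48922 / 0.32364 = 1.51164
The risk among the exposed is 1.51 times that among the unexposed.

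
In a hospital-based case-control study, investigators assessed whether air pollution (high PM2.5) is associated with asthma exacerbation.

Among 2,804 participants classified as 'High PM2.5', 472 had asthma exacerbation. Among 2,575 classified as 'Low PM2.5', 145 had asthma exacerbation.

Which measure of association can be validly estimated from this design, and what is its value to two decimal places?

3.39

From the description: a = 472, b = 2332, c = 145, d = 2430.
This is a hospital-based case-control study: participants were sampled on outcome status, so risks in the source population cannot be estimated directly — relative risk is not valid here. The odds ratio is the appropriate measure.
OR = (a·d)/(b·c) = (472 × 2430) / (2332 × 145) = 1146960 / 338140 = 3.39197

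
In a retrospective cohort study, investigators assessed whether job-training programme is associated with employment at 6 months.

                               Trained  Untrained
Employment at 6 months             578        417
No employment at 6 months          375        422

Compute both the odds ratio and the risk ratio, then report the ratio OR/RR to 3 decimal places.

1.278

Reading the table with exposure as columns: a = 578 (Trained, case), b = 375 (Trained, non-case), c = 417 (Untrained, case), d = 422.
OR = (578·422)/(375·417) = 243916/156375 = 1.55981
Risk in exposed = 578/953 = 0.60651; risk in unexposed = 417/839 = 0.49702; RR = 1.22028
OR/RR = 1.55981 / 1.22028 = 1.27824
The outcome is not rare, so the OR lies further from 1 than the RR.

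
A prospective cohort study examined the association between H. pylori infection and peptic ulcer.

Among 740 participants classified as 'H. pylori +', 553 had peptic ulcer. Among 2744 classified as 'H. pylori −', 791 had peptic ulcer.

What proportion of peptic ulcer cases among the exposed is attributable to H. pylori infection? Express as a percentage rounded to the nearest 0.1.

61.4

From the description: a = 553, b = 187, c = 791, d = 1953.
Risk in exposed = 553/740 = 0.74730; risk in unexposed = 791/2744 = 0.28827.
RR = 0.74730/0.28827 = 2.59239
AR% = (RR − 1)/RR × 100 = (2.59239 − 1)/2.59239 × 100 = 61.4256%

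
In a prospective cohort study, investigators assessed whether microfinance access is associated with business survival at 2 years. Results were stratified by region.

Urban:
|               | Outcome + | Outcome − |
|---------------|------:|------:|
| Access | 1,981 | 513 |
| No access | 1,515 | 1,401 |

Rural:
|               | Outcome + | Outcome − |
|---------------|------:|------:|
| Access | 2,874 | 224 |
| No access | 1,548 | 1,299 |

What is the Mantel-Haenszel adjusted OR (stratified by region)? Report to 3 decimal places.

OR_MH = Σ(aᵢdᵢ/nᵢ) / Σ(bᵢcᵢ/nᵢ), where nᵢ is the stratum total.
Stratum 1 (Urban): n = 5410; a·d/n = 1981·1401/5410 = 513.0094; b·c/n = 513·1515/5410 = 143.6590
Stratum 2 (Rural): n = 5945; a·d/n = 2874·1299/5945 = 627.9775; b·c/n = 224·1548/5945 = 58.3267
OR_MH = (513.0094 + 627.9775) / (143.6590 + 58.3267) = 1140.9869 / 201.9856 = 5.64885

5.649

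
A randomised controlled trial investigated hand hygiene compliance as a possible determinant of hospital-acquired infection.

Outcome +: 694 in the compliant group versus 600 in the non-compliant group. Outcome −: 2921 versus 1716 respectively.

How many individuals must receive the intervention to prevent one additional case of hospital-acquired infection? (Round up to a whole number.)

15

Risk in treated group = 694/3615 = 0.19198; risk in control = 600/2316 = 0.25907.
Absolute risk reduction = 0.25907 − 0.19198 = 0.06709
NNT = 1 / ARR = 1 / 0.06709 = 14.905 → round up → 15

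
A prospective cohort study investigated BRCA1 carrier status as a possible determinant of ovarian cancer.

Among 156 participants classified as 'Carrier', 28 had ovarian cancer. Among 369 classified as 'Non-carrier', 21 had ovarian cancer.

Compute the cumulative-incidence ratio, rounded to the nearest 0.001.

3.154

From the description: a = 28, b = 128, c = 21, d = 348.
Risk in exposed = 28/156 = 0.17949; risk in unexposed = 21/369 = 0.05691.
RR = 0.17949 / 0.05691 = 3.15385
The risk among the exposed is 3.15 times that among the unexposed.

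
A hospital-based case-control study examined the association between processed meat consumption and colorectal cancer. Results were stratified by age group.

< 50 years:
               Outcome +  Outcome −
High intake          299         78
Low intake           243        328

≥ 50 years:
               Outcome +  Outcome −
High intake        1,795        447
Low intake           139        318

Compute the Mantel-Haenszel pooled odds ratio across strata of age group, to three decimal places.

7.322

OR_MH = Σ(aᵢdᵢ/nᵢ) / Σ(bᵢcᵢ/nᵢ), where nᵢ is the stratum total.
Stratum 1 (< 50 years): n = 948; a·d/n = 299·328/948 = 103.4515; b·c/n = 78·243/948 = 19.9937
Stratum 2 (≥ 50 years): n = 2699; a·d/n = 1795·318/2699 = 211.4894; b·c/n = 447·139/2699 = 23.0207
OR_MH = (103.4515 + 211.4894) / (19.9937 + 23.0207) = 314.9409 / 43.0144 = 7.32175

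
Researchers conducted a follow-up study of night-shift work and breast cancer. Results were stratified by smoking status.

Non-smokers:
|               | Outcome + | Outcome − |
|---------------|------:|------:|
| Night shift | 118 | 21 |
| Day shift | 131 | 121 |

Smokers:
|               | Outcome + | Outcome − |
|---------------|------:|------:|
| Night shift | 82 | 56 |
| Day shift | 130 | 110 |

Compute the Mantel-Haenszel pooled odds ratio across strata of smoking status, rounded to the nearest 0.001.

2.296

OR_MH = Σ(aᵢdᵢ/nᵢ) / Σ(bᵢcᵢ/nᵢ), where nᵢ is the stratum total.
Stratum 1 (Non-smokers): n = 391; a·d/n = 118·121/391 = 36.5166; b·c/n = 21·131/391 = 7.0358
Stratum 2 (Smokers): n = 378; a·d/n = 82·110/378 = 23.8624; b·c/n = 56·130/378 = 19.2593
OR_MH = (36.5166 + 23.8624) / (7.0358 + 19.2593) = 60.3791 / 26.2951 = 2.29621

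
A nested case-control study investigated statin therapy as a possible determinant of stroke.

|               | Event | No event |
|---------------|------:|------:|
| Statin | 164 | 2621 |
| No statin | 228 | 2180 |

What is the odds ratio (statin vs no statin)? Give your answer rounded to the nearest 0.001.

Cells: a = 164, b = 2621, c = 228, d = 2180.
OR = (a·d)/(b·c) = (164 × 2180) / (2621 × 228) = 357520 / 597588 = 0.59827
Exposure is associated with lower odds of stroke (OR = 0.60 < 1).

0.598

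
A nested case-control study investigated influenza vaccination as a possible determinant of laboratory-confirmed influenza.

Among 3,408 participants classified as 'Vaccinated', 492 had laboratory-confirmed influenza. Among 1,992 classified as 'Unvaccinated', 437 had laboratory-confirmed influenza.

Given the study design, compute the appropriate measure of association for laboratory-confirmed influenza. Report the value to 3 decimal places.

0.600

From the description: a = 492, b = 2916, c = 437, d = 1555.
This is a nested case-control study: participants were sampled on outcome status, so risks in the source population cannot be estimated directly — relative risk is not valid here. The odds ratio is the appropriate measure.
OR = (a·d)/(b·c) = (492 × 1555) / (2916 × 437) = 765060 / 1274292 = 0.60038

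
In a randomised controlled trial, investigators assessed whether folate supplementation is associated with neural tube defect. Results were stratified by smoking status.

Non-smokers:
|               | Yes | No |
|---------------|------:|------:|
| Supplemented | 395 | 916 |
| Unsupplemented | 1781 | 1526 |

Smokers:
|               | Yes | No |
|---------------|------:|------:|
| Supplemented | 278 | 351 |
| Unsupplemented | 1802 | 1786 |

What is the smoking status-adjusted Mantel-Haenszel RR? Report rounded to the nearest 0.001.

0.671

RR_MH = Σ(aᵢ·n₀ᵢ/nᵢ) / Σ(cᵢ·n₁ᵢ/nᵢ), with n₁ᵢ = aᵢ+bᵢ (exposed), n₀ᵢ = cᵢ+dᵢ (unexposed), nᵢ = n₁ᵢ+n₀ᵢ.
Stratum 1 (Non-smokers): n₁ = 1311, n₀ = 3307, n = 4618; a·n₀/n = 395·3307/4618 = 282.8638; c·n₁/n = 1781·1311/4618 = 505.6065
Stratum 2 (Smokers): n₁ = 629, n₀ = 3588, n = 4217; a·n₀/n = 278·3588/4217 = 236.5340; c·n₁/n = 1802·629/4217 = 268.7830
RR_MH = (282.8638 + 236.5340) / (505.6065 + 268.7830) = 519.3978 / 774.3896 = 0.67072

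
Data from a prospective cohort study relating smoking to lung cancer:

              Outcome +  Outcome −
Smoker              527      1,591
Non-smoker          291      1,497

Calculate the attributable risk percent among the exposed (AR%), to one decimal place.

Cells: a = 527, b = 1591, c = 291, d = 1497.
Risk in exposed = 527/2118 = 0.24882; risk in unexposed = 291/1788 = 0.16275.
RR = 0.24882/0.16275 = 1.52883
AR% = (RR − 1)/RR × 100 = (1.52883 − 1)/1.52883 × 100 = 34.5905%

34.6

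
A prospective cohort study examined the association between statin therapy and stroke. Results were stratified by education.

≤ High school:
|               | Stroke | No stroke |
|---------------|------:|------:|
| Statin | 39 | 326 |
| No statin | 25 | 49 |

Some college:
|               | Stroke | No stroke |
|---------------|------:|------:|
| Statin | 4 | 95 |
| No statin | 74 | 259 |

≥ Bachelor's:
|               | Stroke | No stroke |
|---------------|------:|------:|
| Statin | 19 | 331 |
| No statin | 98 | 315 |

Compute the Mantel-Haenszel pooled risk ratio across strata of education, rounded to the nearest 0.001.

0.241

RR_MH = Σ(aᵢ·n₀ᵢ/nᵢ) / Σ(cᵢ·n₁ᵢ/nᵢ), with n₁ᵢ = aᵢ+bᵢ (exposed), n₀ᵢ = cᵢ+dᵢ (unexposed), nᵢ = n₁ᵢ+n₀ᵢ.
Stratum 1 (≤ High school): n₁ = 365, n₀ = 74, n = 439; a·n₀/n = 39·74/439 = 6.5740; c·n₁/n = 25·365/439 = 20.7859
Stratum 2 (Some college): n₁ = 99, n₀ = 333, n = 432; a·n₀/n = 4·333/432 = 3.0833; c·n₁/n = 74·99/432 = 16.9583
Stratum 3 (≥ Bachelor's): n₁ = 350, n₀ = 413, n = 763; a·n₀/n = 19·413/763 = 10.2844; c·n₁/n = 98·350/763 = 44.9541
RR_MH = (6.5740 + 3.0833 + 10.2844) / (20.7859 + 16.9583 + 44.9541) = 19.9418 / 82.6983 = 0.24114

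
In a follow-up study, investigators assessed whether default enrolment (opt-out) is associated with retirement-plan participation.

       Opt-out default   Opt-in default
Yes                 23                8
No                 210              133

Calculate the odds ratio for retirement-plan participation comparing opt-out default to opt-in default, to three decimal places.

Reading the table with exposure as columns: a = 23 (Opt-out default, case), b = 210 (Opt-out default, non-case), c = 8 (Opt-in default, case), d = 133.
OR = (a·d)/(b·c) = (23 × 133) / (210 × 8) = 3059 / 1680 = 1.82083
The odds of retirement-plan participation are about 1.82 times as high in the opt-out default group.

1.821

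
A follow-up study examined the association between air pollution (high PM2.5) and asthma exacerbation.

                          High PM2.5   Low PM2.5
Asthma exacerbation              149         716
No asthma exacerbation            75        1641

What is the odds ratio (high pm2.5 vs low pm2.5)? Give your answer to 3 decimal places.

4.553

Reading the table with exposure as columns: a = 149 (High PM2.5, case), b = 75 (High PM2.5, non-case), c = 716 (Low PM2.5, case), d = 1641.
OR = (a·d)/(b·c) = (149 × 1641) / (75 × 716) = 244509 / 53700 = 4.55324
The odds of asthma exacerbation are about 4.55 times as high in the high pm2.5 group.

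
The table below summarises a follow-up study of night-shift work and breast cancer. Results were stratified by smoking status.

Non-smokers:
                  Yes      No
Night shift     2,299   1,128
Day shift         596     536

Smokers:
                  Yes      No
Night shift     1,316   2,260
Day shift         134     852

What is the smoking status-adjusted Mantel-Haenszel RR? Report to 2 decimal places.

1.55

RR_MH = Σ(aᵢ·n₀ᵢ/nᵢ) / Σ(cᵢ·n₁ᵢ/nᵢ), with n₁ᵢ = aᵢ+bᵢ (exposed), n₀ᵢ = cᵢ+dᵢ (unexposed), nᵢ = n₁ᵢ+n₀ᵢ.
Stratum 1 (Non-smokers): n₁ = 3427, n₀ = 1132, n = 4559; a·n₀/n = 2299·1132/4559 = 570.8419; c·n₁/n = 596·3427/4559 = 448.0132
Stratum 2 (Smokers): n₁ = 3576, n₀ = 986, n = 4562; a·n₀/n = 1316·986/4562 = 284.4314; c·n₁/n = 134·3576/4562 = 105.0381
RR_MH = (570.8419 + 284.4314) / (448.0132 + 105.0381) = 855.2732 / 553.0513 = 1.54646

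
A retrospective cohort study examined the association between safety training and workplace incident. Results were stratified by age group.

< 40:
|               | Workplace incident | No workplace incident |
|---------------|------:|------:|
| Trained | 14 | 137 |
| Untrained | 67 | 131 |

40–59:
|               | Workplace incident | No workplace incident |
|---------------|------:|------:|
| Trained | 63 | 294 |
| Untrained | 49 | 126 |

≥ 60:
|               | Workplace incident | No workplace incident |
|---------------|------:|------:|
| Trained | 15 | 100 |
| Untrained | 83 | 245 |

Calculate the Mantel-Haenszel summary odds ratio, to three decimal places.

0.395

OR_MH = Σ(aᵢdᵢ/nᵢ) / Σ(bᵢcᵢ/nᵢ), where nᵢ is the stratum total.
Stratum 1 (< 40): n = 349; a·d/n = 14·131/349 = 5.2550; b·c/n = 137·67/349 = 26.3009
Stratum 2 (40–59): n = 532; a·d/n = 63·126/532 = 14.9211; b·c/n = 294·49/532 = 27.0789
Stratum 3 (≥ 60): n = 443; a·d/n = 15·245/443 = 8.2957; b·c/n = 100·83/443 = 18.7359
OR_MH = (5.2550 + 14.9211 + 8.2957) / (26.3009 + 27.0789 + 18.7359) = 28.4718 / 72.1157 = 0.39481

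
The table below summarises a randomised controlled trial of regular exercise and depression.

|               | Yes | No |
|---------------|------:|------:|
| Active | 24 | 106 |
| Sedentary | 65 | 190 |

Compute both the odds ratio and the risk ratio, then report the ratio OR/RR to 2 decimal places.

Cells: a = 24, b = 106, c = 65, d = 190.
OR = (24·190)/(106·65) = 4560/6890 = 0.66183
Risk in exposed = 24/130 = 0.18462; risk in unexposed = 65/255 = 0.25490; RR = 0.72426
OR/RR = 0.66183 / 0.72426 = 0.91380
The outcome is not rare, so the OR lies further from 1 than the RR.

0.91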